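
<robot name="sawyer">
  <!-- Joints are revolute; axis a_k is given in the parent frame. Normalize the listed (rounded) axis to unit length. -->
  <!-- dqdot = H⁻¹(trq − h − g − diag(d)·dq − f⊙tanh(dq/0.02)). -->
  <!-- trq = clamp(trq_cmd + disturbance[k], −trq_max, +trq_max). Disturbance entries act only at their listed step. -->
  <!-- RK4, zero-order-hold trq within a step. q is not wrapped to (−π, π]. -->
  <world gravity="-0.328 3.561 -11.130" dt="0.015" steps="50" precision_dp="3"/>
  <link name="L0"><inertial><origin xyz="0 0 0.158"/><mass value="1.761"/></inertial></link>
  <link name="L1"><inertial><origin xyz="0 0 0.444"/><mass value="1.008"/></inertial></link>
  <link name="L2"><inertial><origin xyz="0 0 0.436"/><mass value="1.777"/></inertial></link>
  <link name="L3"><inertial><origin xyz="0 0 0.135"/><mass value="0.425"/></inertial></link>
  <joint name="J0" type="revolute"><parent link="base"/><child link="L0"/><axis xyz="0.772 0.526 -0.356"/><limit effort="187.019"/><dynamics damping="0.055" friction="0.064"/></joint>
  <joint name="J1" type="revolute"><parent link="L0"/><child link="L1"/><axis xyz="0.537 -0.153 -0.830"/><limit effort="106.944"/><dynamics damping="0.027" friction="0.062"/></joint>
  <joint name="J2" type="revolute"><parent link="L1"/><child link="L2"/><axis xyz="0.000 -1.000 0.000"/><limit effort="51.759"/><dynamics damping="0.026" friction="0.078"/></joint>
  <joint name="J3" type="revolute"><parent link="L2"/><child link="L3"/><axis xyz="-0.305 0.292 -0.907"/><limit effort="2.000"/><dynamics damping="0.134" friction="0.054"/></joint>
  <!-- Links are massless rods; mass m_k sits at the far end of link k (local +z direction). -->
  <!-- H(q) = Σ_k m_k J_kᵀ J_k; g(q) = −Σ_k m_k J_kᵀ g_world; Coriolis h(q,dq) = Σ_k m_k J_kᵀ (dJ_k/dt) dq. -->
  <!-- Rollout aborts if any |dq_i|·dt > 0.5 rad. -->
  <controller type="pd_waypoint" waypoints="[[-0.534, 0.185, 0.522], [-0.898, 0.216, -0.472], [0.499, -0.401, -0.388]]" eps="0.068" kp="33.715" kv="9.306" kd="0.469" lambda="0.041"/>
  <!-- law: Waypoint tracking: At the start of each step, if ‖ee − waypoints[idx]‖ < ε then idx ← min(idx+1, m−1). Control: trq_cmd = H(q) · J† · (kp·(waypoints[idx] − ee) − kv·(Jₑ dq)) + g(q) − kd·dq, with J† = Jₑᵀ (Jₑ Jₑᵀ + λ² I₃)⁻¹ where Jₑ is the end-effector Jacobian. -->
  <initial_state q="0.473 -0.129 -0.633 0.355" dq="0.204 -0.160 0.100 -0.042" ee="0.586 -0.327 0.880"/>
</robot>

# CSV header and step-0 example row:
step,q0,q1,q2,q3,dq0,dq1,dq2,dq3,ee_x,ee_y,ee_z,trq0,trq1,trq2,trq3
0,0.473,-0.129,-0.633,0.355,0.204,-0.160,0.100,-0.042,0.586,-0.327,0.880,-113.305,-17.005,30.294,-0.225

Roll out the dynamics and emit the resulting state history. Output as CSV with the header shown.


step,q0,q1,q2,q3,dq0,dq1,dq2,dq3,ee_x,ee_y,ee_z,trq0,trq1,trq2,trq3
1,0.457,-0.109,-0.650,0.363,-2.306,2.799,-2.420,-0.268,0.583,-0.326,0.879,-96.621,-15.070,27.971,-0.107
2,0.409,-0.053,-0.699,0.381,-4.013,4.568,-4.035,0.405,0.573,-0.321,0.875,-78.361,-10.928,24.900,-0.415
3,0.341,0.023,-0.767,0.373,-5.071,5.400,-4.963,0.368,0.555,-0.313,0.872,-60.661,-6.578,21.245,-0.378
4,0.260,0.106,-0.845,0.367,-5.690,5.666,-5.382,0.487,0.531,-0.302,0.870,-44.882,-2.678,17.850,-0.417
5,0.172,0.191,-0.927,0.357,-6.036,5.636,-5.466,0.252,0.501,-0.287,0.867,-31.455,0.304,14.793,-0.288
6,0.080,0.274,-1.008,0.355,-6.217,5.477,-5.313,0.675,0.468,-0.270,0.864,-20.212,2.695,12.422,-0.477
7,-0.014,0.354,-1.087,0.339,-6.302,5.257,-5.048,-0.191,0.431,-0.252,0.861,-10.952,3.997,10.132,-0.053
8,-0.108,0.431,-1.159,0.357,-6.323,5.026,-4.668,0.330,0.392,-0.230,0.858,-3.213,5.271,8.658,-0.295
9,-0.203,0.505,-1.226,0.350,-6.304,4.794,-4.245,0.393,0.351,-0.208,0.855,3.171,5.968,7.309,-0.319
10,-0.297,0.575,-1.287,0.341,-6.259,4.561,-3.802,0.216,0.309,-0.185,0.852,8.461,6.331,6.118,-0.229
11,-0.391,0.642,-1.341,0.336,-6.191,4.331,-3.339,0.506,0.267,-0.162,0.848,12.884,6.676,5.227,-0.365
12,-0.483,0.705,-1.388,0.322,-6.105,4.092,-2.900,-0.114,0.224,-0.138,0.845,16.515,6.646,4.193,-0.065
13,-0.574,0.764,-1.428,0.333,-6.001,3.851,-2.465,-0.059,0.181,-0.114,0.840,19.576,6.834,3.469,-0.089
14,-0.663,0.820,-1.462,0.343,-5.879,3.605,-2.055,-0.200,0.139,-0.090,0.835,22.098,6.950,2.748,-0.018
15,-0.750,0.873,-1.489,0.356,-5.738,3.354,-1.662,0.045,0.098,-0.066,0.829,24.207,7.208,2.174,-0.132
16,-0.835,0.921,-1.511,0.354,-5.577,3.105,-1.290,0.639,0.057,-0.042,0.823,25.942,7.544,1.705,-0.413
17,-0.917,0.965,-1.529,0.332,-5.403,2.841,-0.992,-0.560,0.017,-0.020,0.817,27.234,7.418,0.755,0.163
18,-0.997,1.006,-1.541,0.355,-5.205,2.592,-0.677,0.657,-0.022,0.002,0.810,28.421,8.090,0.558,-0.416
19,-1.073,1.043,-1.550,0.332,-4.999,2.336,-0.454,-0.650,-0.060,0.023,0.802,29.159,8.010,-0.349,0.212
20,-1.146,1.077,-1.554,0.357,-4.773,2.104,-0.207,0.793,-0.096,0.044,0.793,29.881,8.801,-0.403,-0.475
21,-1.216,1.106,-1.557,0.329,-4.546,1.868,-0.064,-0.954,-0.132,0.063,0.785,30.176,8.649,-1.350,0.362
22,-1.283,1.133,-1.556,0.363,-4.301,1.667,0.136,1.341,-0.165,0.081,0.775,30.594,9.723,-1.068,-0.732
23,-1.346,1.156,-1.554,0.318,-4.071,1.448,0.179,-2.058,-0.199,0.097,0.766,30.497,9.156,-2.382,0.893
24,-1.404,1.177,-1.549,0.384,-3.807,1.281,0.417,3.544,-0.228,0.115,0.753,30.905,11.265,-1.121,-1.781
25,-1.460,1.194,-1.546,0.272,-3.595,1.001,0.304,-6.365,-0.260,0.127,0.745,30.426,9.193,-4.295,2.000
26,-1.512,1.209,-1.536,0.398,-3.287,0.831,0.778,7.552,-0.285,0.144,0.732,31.532,14.406,-0.985,-2.000
27,-1.560,1.220,-1.529,0.291,-3.085,0.548,0.571,-6.004,-0.315,0.156,0.723,30.957,11.744,-5.285,2.000
28,-1.604,1.228,-1.515,0.418,-2.789,0.437,0.977,7.643,-0.336,0.172,0.710,31.683,16.533,-1.843,-2.000
29,-1.645,1.233,-1.506,0.310,-2.607,0.213,0.708,-6.058,-0.364,0.183,0.702,31.071,13.793,-6.070,2.000
30,-1.681,1.237,-1.491,0.437,-2.334,0.152,1.071,7.580,-0.383,0.198,0.689,31.529,18.304,-2.465,-2.000
31,-1.716,1.238,-1.481,0.328,-2.183,-0.019,0.754,-6.148,-0.409,0.208,0.681,30.942,15.483,-6.596,2.000
32,-1.746,1.239,-1.464,0.454,-1.941,-0.040,1.086,7.510,-0.425,0.222,0.668,31.190,19.750,-2.851,-2.000
33,-1.775,1.238,-1.454,0.344,-1.825,-0.166,0.734,-6.221,-0.448,0.230,0.660,30.666,16.839,-6.897,2.000
34,-1.801,1.237,-1.439,0.469,-1.614,-0.157,1.046,7.457,-0.462,0.243,0.648,30.741,20.893,-3.040,-2.000
35,-1.825,1.234,-1.429,0.358,-1.530,-0.251,0.670,-6.272,-0.482,0.250,0.641,30.302,17.920,-7.020,2.000
36,-1.846,1.231,-1.415,0.483,-1.348,-0.220,0.970,7.421,-0.493,0.261,0.629,30.234,21.785,-3.076,-2.000
37,-1.866,1.228,-1.407,0.372,-1.293,-0.290,0.577,-6.302,-0.512,0.267,0.622,29.889,18.767,-7.006,2.000
38,-1.884,1.225,-1.393,0.497,-1.136,-0.245,0.872,7.397,-0.521,0.276,0.611,29.702,22.465,-2.998,-2.000
39,-1.902,1.221,-1.387,0.386,-1.105,-0.297,0.469,-6.318,-0.537,0.282,0.605,29.452,19.424,-6.894,2.000
40,-1.917,1.218,-1.375,0.510,-0.968,-0.243,0.764,7.382,-0.544,0.290,0.594,29.167,22.969,-2.839,-2.000
41,-1.932,1.214,-1.371,0.399,-0.956,-0.283,0.355,-6.323,-0.558,0.294,0.588,29.007,19.928,-6.714,2.000
42,-1.945,1.212,-1.360,0.524,-0.836,-0.225,0.652,7.375,-0.563,0.301,0.579,28.642,23.330,-2.624,-2.000
43,-1.958,1.208,-1.358,0.412,-0.838,-0.258,0.245,-6.297,-0.575,0.304,0.573,28.568,20.323,-6.491,2.000
44,-1.969,1.206,-1.349,0.538,-0.731,-0.199,0.547,7.380,-0.578,0.311,0.564,28.135,23.581,-2.381,-2.000
45,-1.981,1.203,-1.348,0.426,-0.744,-0.225,0.139,-6.291,-0.589,0.313,0.559,28.138,20.615,-6.247,2.000
46,-1.991,1.201,-1.340,0.552,-0.646,-0.167,0.447,7.378,-0.591,0.319,0.551,27.651,23.741,-2.118,-2.000
47,-2.001,1.199,-1.341,0.440,-0.668,-0.189,0.041,-6.286,-0.601,0.320,0.546,27.720,20.836,-5.987,2.000
48,-2.010,1.198,-1.335,0.566,-0.576,-0.135,0.359,7.376,-0.601,0.325,0.539,27.192,23.835,-1.854,-2.000
49,-2.020,1.196,-1.336,0.455,-0.605,-0.154,-0.045,-6.283,-0.610,0.326,0.534,27.320,21.005,-5.730,2.000
50,-2.027,1.195,-1.332,0.581,-0.518,-0.105,0.282,7.361,-0.609,0.331,0.528,,,,


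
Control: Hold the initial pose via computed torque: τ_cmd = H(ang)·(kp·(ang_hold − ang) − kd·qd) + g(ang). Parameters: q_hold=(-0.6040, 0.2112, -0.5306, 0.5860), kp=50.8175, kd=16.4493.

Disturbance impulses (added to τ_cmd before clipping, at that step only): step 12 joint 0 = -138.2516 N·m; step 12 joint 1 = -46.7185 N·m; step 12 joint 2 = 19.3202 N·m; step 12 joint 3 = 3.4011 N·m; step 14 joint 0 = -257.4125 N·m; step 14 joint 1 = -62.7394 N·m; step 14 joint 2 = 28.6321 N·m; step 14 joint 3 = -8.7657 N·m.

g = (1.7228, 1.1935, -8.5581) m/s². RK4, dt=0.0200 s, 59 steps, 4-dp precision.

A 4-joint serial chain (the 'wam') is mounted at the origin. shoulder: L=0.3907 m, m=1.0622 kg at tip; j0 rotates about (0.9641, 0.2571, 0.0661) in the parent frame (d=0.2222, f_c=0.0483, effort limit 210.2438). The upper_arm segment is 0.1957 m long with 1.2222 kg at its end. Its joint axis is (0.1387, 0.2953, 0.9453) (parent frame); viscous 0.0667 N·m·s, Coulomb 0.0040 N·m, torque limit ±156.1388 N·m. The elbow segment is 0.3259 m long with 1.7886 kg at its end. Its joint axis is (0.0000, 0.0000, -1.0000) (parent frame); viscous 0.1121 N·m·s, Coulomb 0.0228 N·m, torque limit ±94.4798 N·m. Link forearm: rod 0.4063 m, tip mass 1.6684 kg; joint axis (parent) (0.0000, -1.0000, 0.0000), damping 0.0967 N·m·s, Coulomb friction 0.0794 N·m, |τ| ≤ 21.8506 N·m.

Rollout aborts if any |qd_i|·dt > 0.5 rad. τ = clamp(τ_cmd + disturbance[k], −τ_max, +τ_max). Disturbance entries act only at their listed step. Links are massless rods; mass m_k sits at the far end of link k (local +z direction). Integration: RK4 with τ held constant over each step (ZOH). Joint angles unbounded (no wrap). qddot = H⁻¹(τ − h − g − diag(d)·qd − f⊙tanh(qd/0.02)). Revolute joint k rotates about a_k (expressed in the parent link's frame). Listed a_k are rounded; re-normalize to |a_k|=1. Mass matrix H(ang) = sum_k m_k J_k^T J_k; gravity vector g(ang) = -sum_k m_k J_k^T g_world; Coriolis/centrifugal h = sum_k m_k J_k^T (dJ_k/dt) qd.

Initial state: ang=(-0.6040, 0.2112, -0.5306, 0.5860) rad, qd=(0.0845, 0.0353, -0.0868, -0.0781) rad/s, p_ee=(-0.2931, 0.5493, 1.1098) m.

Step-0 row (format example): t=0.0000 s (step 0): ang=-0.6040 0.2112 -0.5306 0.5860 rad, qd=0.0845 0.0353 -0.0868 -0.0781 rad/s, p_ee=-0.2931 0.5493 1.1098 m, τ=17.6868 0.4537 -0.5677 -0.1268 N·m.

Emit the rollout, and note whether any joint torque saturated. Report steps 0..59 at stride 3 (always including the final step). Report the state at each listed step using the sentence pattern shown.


t=0.0600 s (step 3): ang=-0.6012 0.2138 -0.5314 0.5843 rad, qd=0.0192 0.0283 0.0003 -0.0025 rad/s, p_ee=-0.2908 0.5462 1.1122 m, τ=22.1755 1.5432 -1.0628 -0.1133 N·m.
t=0.1200 s (step 6): ang=-0.6008 0.2146 -0.5314 0.5844 rad, qd=-0.0008 0.0007 -0.0004 0.0017 rad/s, p_ee=-0.2904 0.5455 1.1126 m, τ=23.9346 1.9767 -1.2586 -0.0685 N·m.
t=0.1800 s (step 9): ang=-0.6010 0.2143 -0.5314 0.5845 rad, qd=-0.0066 -0.0089 0.0003 0.0015 rad/s, p_ee=-0.2906 0.5458 1.1124 m, τ=24.6038 2.1474 -1.3354 -0.0497 N·m.
t=0.2400 s (step 12): ang=-0.6014 0.2137 -0.5314 0.5846 rad, qd=-0.0075 -0.0108 0.0005 0.0013 rad/s, p_ee=-0.2910 0.5464 1.1120 m, τ=-113.3995 -44.5044 17.9556 3.3569 N·m.
t=0.3000 s (step 15): ang=-0.6216 0.1407 -0.5350 0.5849 rad, qd=-0.9775 -1.7284 0.3111 -0.0268 rad/s, p_ee=-0.3234 0.5811 1.0847 m, τ=137.6071 32.7994 -14.7103 1.8286 N·m.
t=0.3600 s (step 18): ang=-0.6532 0.0794 -0.5324 0.5814 rad, qd=-0.2062 -0.3933 -0.0117 -0.0301 rad/s, p_ee=-0.3523 0.6278 1.0492 m, τ=67.8563 14.7472 -6.5244 0.1451 N·m.
t=0.4200 s (step 21): ang=-0.6567 0.0759 -0.5323 0.5810 rad, qd=0.0499 0.1727 -0.0036 0.0029 rad/s, p_ee=-0.3542 0.6323 1.0459 m, τ=40.0798 7.1117 -3.2517 -0.1139 N·m.
t=0.4800 s (step 24): ang=-0.6510 0.0917 -0.5327 0.5812 rad, qd=0.1258 0.3233 -0.0064 0.0042 rad/s, p_ee=-0.3474 0.6231 1.0538 m, τ=29.3161 4.0563 -1.9748 -0.1504 N·m.
t=0.5400 s (step 27): ang=-0.6430 0.1115 -0.5332 0.5814 rad, qd=0.1341 0.3284 -0.0066 0.0037 rad/s, p_ee=-0.3384 0.6107 1.0641 m, τ=25.3468 2.8685 -1.4947 -0.1544 N·m.
t=0.6000 s (step 30): ang=-0.6353 0.1300 -0.5337 0.5816 rad, qd=0.1191 0.2888 -0.0053 0.0039 rad/s, p_ee=-0.3299 0.5989 1.0735 m, τ=24.0559 2.4217 -1.3283 -0.1441 N·m.
t=0.6600 s (step 33): ang=-0.6288 0.1458 -0.5341 0.5818 rad, qd=0.0986 0.2403 -0.0040 0.0042 rad/s, p_ee=-0.3225 0.5889 1.0814 m, τ=23.7803 2.2633 -1.2822 -0.1269 N·m.
t=0.7200 s (step 36): ang=-0.6235 0.1588 -0.5345 0.5820 rad, qd=0.0790 0.1949 -0.0029 0.0043 rad/s, p_ee=-0.3164 0.5806 1.0877 m, τ=23.8590 2.2146 -1.2796 -0.1086 N·m.
t=0.7800 s (step 39): ang=-0.6193 0.1692 -0.5347 0.5823 rad, qd=0.0624 0.1561 -0.0021 0.0043 rad/s, p_ee=-0.3115 0.5740 1.0926 m, τ=24.0365 2.2059 -1.2909 -0.0921 N·m.
t=0.8400 s (step 42): ang=-0.6159 0.1776 -0.5349 0.5825 rad, qd=0.0489 0.1242 -0.0016 0.0042 rad/s, p_ee=-0.3076 0.5688 1.0964 m, τ=24.2200 2.2104 -1.3050 -0.0785 N·m.
t=0.9000 s (step 45): ang=-0.6133 0.1842 -0.5351 0.5827 rad, qd=0.0382 0.0984 -0.0012 0.0040 rad/s, p_ee=-0.3044 0.5647 1.0994 m, τ=24.3796 2.2182 -1.3180 -0.0679 N·m.
t=0.9600 s (step 48): ang=-0.6113 0.1894 -0.5352 0.5829 rad, qd=0.0298 0.0778 -0.0008 0.0037 rad/s, p_ee=-0.3020 0.5614 1.1017 m, τ=24.5089 2.2259 -1.3290 -0.0599 N·m.
t=1.0200 s (step 51): ang=-0.6097 0.1935 -0.5353 0.5831 rad, qd=0.0233 0.0614 -0.0006 0.0034 rad/s, p_ee=-0.3000 0.5589 1.1035 m, τ=24.6100 2.2325 -1.3378 -0.0541 N·m.
t=1.0800 s (step 54): ang=-0.6085 0.1968 -0.5354 0.5833 rad, qd=0.0182 0.0483 -0.0003 0.0031 rad/s, p_ee=-0.2985 0.5569 1.1050 m, τ=24.6873 2.2378 -1.3448 -0.0500 N·m.
t=1.1400 s (step 57): ang=-0.6075 0.1994 -0.5354 0.5835 rad, qd=0.0143 0.0380 -0.0001 0.0027 rad/s, p_ee=-0.2973 0.5553 1.1060 m, τ=24.7456 2.2420 -1.3503 -0.0473 N·m.
t=1.1800 s (step 59): ang=-0.6070 0.2007 -0.5354 0.5836 rad, qd=0.0122 0.0323 0.0001 0.0025 rad/s, p_ee=-0.2966 0.5545 1.1066 m.
any joint saturated: no


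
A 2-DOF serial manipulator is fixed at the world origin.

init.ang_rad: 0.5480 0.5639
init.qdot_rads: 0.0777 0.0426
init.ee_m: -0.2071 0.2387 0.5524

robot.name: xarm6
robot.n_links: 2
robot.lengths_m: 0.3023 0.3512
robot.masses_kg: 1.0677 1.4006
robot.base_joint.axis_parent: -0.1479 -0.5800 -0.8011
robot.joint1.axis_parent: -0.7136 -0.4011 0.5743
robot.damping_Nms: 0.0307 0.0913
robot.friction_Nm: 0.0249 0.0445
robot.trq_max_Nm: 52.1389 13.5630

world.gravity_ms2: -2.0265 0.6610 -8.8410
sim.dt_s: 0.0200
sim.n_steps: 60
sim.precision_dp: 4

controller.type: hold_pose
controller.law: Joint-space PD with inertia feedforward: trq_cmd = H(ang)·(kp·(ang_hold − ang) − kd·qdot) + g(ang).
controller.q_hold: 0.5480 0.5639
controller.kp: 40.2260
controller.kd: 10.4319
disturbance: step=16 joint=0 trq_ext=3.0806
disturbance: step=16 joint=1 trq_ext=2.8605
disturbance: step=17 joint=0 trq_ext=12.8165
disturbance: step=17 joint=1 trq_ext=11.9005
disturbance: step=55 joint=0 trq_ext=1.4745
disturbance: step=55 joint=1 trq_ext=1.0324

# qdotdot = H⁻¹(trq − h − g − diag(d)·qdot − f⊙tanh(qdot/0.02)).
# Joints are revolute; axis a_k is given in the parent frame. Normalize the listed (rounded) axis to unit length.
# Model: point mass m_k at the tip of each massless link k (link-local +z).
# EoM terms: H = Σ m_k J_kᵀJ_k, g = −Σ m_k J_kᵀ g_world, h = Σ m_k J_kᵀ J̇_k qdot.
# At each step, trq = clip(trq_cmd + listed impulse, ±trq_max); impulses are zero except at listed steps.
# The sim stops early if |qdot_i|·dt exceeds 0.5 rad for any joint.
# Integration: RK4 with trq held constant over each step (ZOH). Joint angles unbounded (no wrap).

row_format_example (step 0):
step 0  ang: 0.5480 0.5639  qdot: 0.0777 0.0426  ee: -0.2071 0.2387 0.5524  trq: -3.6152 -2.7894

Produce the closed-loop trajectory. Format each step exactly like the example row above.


step 1  ang: 0.5495 0.5645  qdot: 0.0697 0.0178  ee: -0.2074 0.2391 0.5521  trq: -3.5836 -2.7608
step 2  ang: 0.5507 0.5647  qdot: 0.0543 0.0090  ee: -0.2075 0.2395 0.5518  trq: -3.5554 -2.7382
step 3  ang: 0.5517 0.5649  qdot: 0.0376 0.0070  ee: -0.2077 0.2398 0.5517  trq: -3.5303 -2.7198
step 4  ang: 0.5523 0.5650  qdot: 0.0234 0.0059  ee: -0.2078 0.2400 0.5515  trq: -3.5083 -2.7041
step 5  ang: 0.5526 0.5651  qdot: 0.0127 0.0043  ee: -0.2078 0.2401 0.5515  trq: -3.4899 -2.6908
step 6  ang: 0.5528 0.5652  qdot: 0.0053 0.0022  ee: -0.2078 0.2401 0.5514  trq: -3.4753 -2.6800
step 7  ang: 0.5529 0.5652  qdot: 0.0003 0.0003  ee: -0.2078 0.2401 0.5514  trq: -3.4640 -2.6716
step 8  ang: 0.5528 0.5652  qdot: -0.0033 -0.0011  ee: -0.2078 0.2401 0.5514  trq: -3.4553 -2.6651
step 9  ang: 0.5527 0.5652  qdot: -0.0057 -0.0021  ee: -0.2078 0.2401 0.5514  trq: -3.4486 -2.6600
step 10  ang: 0.5526 0.5651  qdot: -0.0074 -0.0027  ee: -0.2078 0.2401 0.5515  trq: -3.4433 -2.6561
step 11  ang: 0.5524 0.5651  qdot: -0.0085 -0.0031  ee: -0.2078 0.2400 0.5515  trq: -3.4391 -2.6529
step 12  ang: 0.5523 0.5650  qdot: -0.0092 -0.0034  ee: -0.2078 0.2399 0.5515  trq: -3.4357 -2.6504
step 13  ang: 0.5521 0.5649  qdot: -0.0095 -0.0035  ee: -0.2077 0.2399 0.5516  trq: -3.4330 -2.6484
step 14  ang: 0.5519 0.5649  qdot: -0.0096 -0.0035  ee: -0.2077 0.2398 0.5516  trq: -3.4308 -2.6468
step 15  ang: 0.5517 0.5648  qdot: -0.0095 -0.0035  ee: -0.2077 0.2398 0.5517  trq: -3.4291 -2.6455
step 16  ang: 0.5515 0.5647  qdot: -0.0093 -0.0034  ee: -0.2076 0.2397 0.5517  trq: -0.3470 0.2161
step 17  ang: 0.5515 0.5693  qdot: 0.0161 0.4533  ee: -0.2079 0.2407 0.5509  trq: 8.7247 8.6386
step 18  ang: 0.5525 0.5970  qdot: 0.0949 2.2940  ee: -0.2097 0.2467 0.5455  trq: -6.7681 -5.7888
step 19  ang: 0.5554 0.6361  qdot: 0.1790 1.6435  ee: -0.2124 0.2554 0.5375  trq: -6.2838 -5.4007
step 20  ang: 0.5594 0.6638  qdot: 0.2122 1.1371  ee: -0.2146 0.2618 0.5313  trq: -5.8508 -5.0424
step 21  ang: 0.5637 0.6825  qdot: 0.2097 0.7467  ee: -0.2162 0.2665 0.5267  trq: -5.4660 -4.7166
step 22  ang: 0.5677 0.6944  qdot: 0.1861 0.4460  ee: -0.2173 0.2697 0.5236  trq: -5.1260 -4.4234
step 23  ang: 0.5711 0.7009  qdot: 0.1521 0.2146  ee: -0.2180 0.2718 0.5217  trq: -4.8273 -4.1616
step 24  ang: 0.5738 0.7034  qdot: 0.1144 0.0372  ee: -0.2184 0.2729 0.5207  trq: -4.5665 -3.9294
step 25  ang: 0.5755 0.7031  qdot: 0.0499 -0.0591  ee: -0.2185 0.2733 0.5205  trq: -4.3399 -3.7374
step 26  ang: 0.5759 0.7014  qdot: -0.0126 -0.1184  ee: -0.2184 0.2731 0.5208  trq: -4.1462 -3.5762
step 27  ang: 0.5753 0.6984  qdot: -0.0481 -0.1782  ee: -0.2182 0.2724 0.5215  trq: -3.9870 -3.4357
step 28  ang: 0.5740 0.6944  qdot: -0.0755 -0.2228  ee: -0.2178 0.2713 0.5225  trq: -3.8518 -3.3136
step 29  ang: 0.5723 0.6896  qdot: -0.0969 -0.2537  ee: -0.2174 0.2700 0.5238  trq: -3.7371 -3.2081
step 30  ang: 0.5702 0.6844  qdot: -0.1129 -0.2734  ee: -0.2169 0.2685 0.5253  trq: -3.6405 -3.1174
step 31  ang: 0.5678 0.6788  qdot: -0.1241 -0.2844  ee: -0.2163 0.2668 0.5268  trq: -3.5599 -3.0398
step 32  ang: 0.5652 0.6731  qdot: -0.1313 -0.2883  ee: -0.2157 0.2651 0.5284  trq: -3.4932 -2.9738
step 33  ang: 0.5626 0.6674  qdot: -0.1349 -0.2868  ee: -0.2151 0.2633 0.5300  trq: -3.4387 -2.9181
step 34  ang: 0.5599 0.6617  qdot: -0.1356 -0.2810  ee: -0.2145 0.2615 0.5316  trq: -3.3948 -2.8714
step 35  ang: 0.5572 0.6562  qdot: -0.1338 -0.2721  ee: -0.2139 0.2598 0.5332  trq: -3.3600 -2.8326
step 36  ang: 0.5545 0.6509  qdot: -0.1301 -0.2609  ee: -0.2133 0.2581 0.5347  trq: -3.3330 -2.8007
step 37  ang: 0.5519 0.6458  qdot: -0.1248 -0.2481  ee: -0.2127 0.2564 0.5361  trq: -3.3127 -2.7747
step 38  ang: 0.5495 0.6410  qdot: -0.1184 -0.2343  ee: -0.2121 0.2549 0.5375  trq: -3.2981 -2.7539
step 39  ang: 0.5472 0.6364  qdot: -0.1111 -0.2199  ee: -0.2116 0.2534 0.5387  trq: -3.2882 -2.7374
step 40  ang: 0.5451 0.6322  qdot: -0.1032 -0.2053  ee: -0.2111 0.2520 0.5399  trq: -3.2823 -2.7247
step 41  ang: 0.5431 0.6283  qdot: -0.0949 -0.1907  ee: -0.2106 0.2507 0.5410  trq: -3.2797 -2.7151
step 42  ang: 0.5412 0.6246  qdot: -0.0865 -0.1765  ee: -0.2101 0.2496 0.5420  trq: -3.2797 -2.7082
step 43  ang: 0.5396 0.6212  qdot: -0.0781 -0.1628  ee: -0.2097 0.2485 0.5429  trq: -3.2819 -2.7035
step 44  ang: 0.5381 0.6181  qdot: -0.0699 -0.1496  ee: -0.2093 0.2475 0.5438  trq: -3.2858 -2.7006
step 45  ang: 0.5368 0.6152  qdot: -0.0619 -0.1371  ee: -0.2090 0.2466 0.5445  trq: -3.2910 -2.6992
step 46  ang: 0.5356 0.6126  qdot: -0.0543 -0.1252  ee: -0.2087 0.2457 0.5452  trq: -3.2972 -2.6989
step 47  ang: 0.5346 0.6102  qdot: -0.0472 -0.1141  ee: -0.2084 0.2450 0.5458  trq: -3.3040 -2.6996
step 48  ang: 0.5337 0.6081  qdot: -0.0406 -0.1036  ee: -0.2081 0.2443 0.5464  trq: -3.3112 -2.7010
step 49  ang: 0.5330 0.6061  qdot: -0.0347 -0.0937  ee: -0.2079 0.2438 0.5469  trq: -3.3186 -2.7029
step 50  ang: 0.5323 0.6043  qdot: -0.0295 -0.0842  ee: -0.2077 0.2432 0.5473  trq: -3.3258 -2.7052
step 51  ang: 0.5318 0.6027  qdot: -0.0251 -0.0751  ee: -0.2076 0.2428 0.5477  trq: -3.3329 -2.7078
step 52  ang: 0.5313 0.6013  qdot: -0.0216 -0.0664  ee: -0.2074 0.2424 0.5480  trq: -3.3396 -2.7105
step 53  ang: 0.5309 0.6001  qdot: -0.0188 -0.0580  ee: -0.2073 0.2420 0.5483  trq: -3.3458 -2.7134
step 54  ang: 0.5305 0.5990  qdot: -0.0166 -0.0502  ee: -0.2072 0.2417 0.5486  trq: -3.3515 -2.7163
step 55  ang: 0.5302 0.5981  qdot: -0.0147 -0.0431  ee: -0.2071 0.2414 0.5488  trq: -1.8822 -1.6866
step 56  ang: 0.5315 0.5974  qdot: 0.1424 -0.0257  ee: -0.2072 0.2416 0.5488  trq: -3.6755 -2.9453
step 57  ang: 0.5339 0.5970  qdot: 0.0979 -0.0118  ee: -0.2074 0.2421 0.5484  trq: -3.6298 -2.9141
step 58  ang: 0.5355 0.5968  qdot: 0.0666 -0.0086  ee: -0.2076 0.2425 0.5482  trq: -3.5890 -2.8842
step 59  ang: 0.5366 0.5967  qdot: 0.0420 -0.0081  ee: -0.2078 0.2427 0.5481  trq: -3.5528 -2.8574
step 60  ang: 0.5373 0.5965  qdot: 0.0228 -0.0087  ee: -0.2078 0.2428 0.5480


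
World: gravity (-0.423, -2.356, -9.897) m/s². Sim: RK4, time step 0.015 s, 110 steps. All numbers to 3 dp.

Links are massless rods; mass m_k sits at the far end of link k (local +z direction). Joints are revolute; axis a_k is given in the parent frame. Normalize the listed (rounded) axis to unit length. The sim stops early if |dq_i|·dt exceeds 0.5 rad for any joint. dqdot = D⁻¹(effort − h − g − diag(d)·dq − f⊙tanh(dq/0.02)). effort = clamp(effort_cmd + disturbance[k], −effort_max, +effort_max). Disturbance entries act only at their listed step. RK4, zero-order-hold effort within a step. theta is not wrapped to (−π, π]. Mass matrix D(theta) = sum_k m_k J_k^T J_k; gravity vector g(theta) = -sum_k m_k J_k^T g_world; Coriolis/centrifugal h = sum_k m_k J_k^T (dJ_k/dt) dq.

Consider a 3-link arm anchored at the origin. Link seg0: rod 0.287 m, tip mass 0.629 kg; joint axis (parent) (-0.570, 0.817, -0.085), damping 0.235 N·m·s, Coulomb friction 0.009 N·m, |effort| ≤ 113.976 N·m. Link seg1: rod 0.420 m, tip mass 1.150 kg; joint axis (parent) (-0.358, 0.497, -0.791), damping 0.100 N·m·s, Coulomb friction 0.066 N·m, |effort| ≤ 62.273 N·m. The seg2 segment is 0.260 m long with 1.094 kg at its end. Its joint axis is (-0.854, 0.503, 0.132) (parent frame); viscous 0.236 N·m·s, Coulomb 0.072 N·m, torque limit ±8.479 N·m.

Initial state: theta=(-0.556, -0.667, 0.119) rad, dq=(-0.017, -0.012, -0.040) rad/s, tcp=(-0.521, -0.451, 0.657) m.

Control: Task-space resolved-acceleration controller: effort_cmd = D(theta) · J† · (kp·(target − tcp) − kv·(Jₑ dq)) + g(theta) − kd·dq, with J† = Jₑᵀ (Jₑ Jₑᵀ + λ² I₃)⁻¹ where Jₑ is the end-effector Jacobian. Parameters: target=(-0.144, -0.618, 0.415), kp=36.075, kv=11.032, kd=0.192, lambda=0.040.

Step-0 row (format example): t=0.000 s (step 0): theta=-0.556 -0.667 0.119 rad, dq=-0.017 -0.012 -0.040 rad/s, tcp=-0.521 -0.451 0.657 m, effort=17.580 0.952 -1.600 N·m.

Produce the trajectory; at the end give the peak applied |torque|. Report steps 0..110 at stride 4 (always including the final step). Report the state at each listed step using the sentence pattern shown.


t=0.060 s (step 4): theta=-0.512 -0.802 0.144 rad, dq=1.160 -3.538 0.553 rad/s, tcp=-0.505 -0.467 0.648 m, effort=16.267 3.218 0.031 N·m.
t=0.120 s (step 8): theta=-0.438 -1.037 0.182 rad, dq=1.212 -4.119 0.733 rad/s, tcp=-0.468 -0.501 0.631 m, effort=16.180 4.621 0.929 N·m.
t=0.180 s (step 12): theta=-0.371 -1.281 0.231 rad, dq=1.010 -3.912 0.859 rad/s, tcp=-0.420 -0.539 0.607 m, effort=16.025 5.853 1.365 N·m.
t=0.240 s (step 16): theta=-0.318 -1.501 0.282 rad, dq=0.774 -3.404 0.844 rad/s, tcp=-0.369 -0.572 0.581 m, effort=15.220 6.562 1.467 N·m.
t=0.300 s (step 20): theta=-0.278 -1.687 0.330 rad, dq=0.571 -2.822 0.766 rad/s, tcp=-0.320 -0.599 0.556 m, effort=14.101 6.694 1.341 N·m.
t=0.360 s (step 24): theta=-0.248 -1.840 0.374 rad, dq=0.415 -2.274 0.690 rad/s, tcp=-0.276 -0.619 0.534 m, effort=13.041 6.423 1.094 N·m.
t=0.420 s (step 28): theta=-0.227 -1.962 0.413 rad, dq=0.303 -1.801 0.632 rad/s, tcp=-0.239 -0.632 0.515 m, effort=12.186 5.951 0.807 N·m.
t=0.480 s (step 32): theta=-0.211 -2.058 0.450 rad, dq=0.225 -1.410 0.590 rad/s, tcp=-0.209 -0.641 0.500 m, effort=11.547 5.426 0.531 N·m.
t=0.540 s (step 36): theta=-0.199 -2.133 0.484 rad, dq=0.172 -1.096 0.555 rad/s, tcp=-0.187 -0.646 0.487 m, effort=11.083 4.933 0.288 N·m.
t=0.600 s (step 40): theta=-0.190 -2.191 0.516 rad, dq=0.134 -0.849 0.522 rad/s, tcp=-0.170 -0.648 0.477 m, effort=10.752 4.510 0.086 N·m.
t=0.660 s (step 44): theta=-0.183 -2.235 0.547 rad, dq=0.106 -0.656 0.489 rad/s, tcp=-0.158 -0.649 0.469 m, effort=10.517 4.168 -0.076 N·m.
t=0.720 s (step 48): theta=-0.177 -2.270 0.575 rad, dq=0.085 -0.507 0.455 rad/s, tcp=-0.149 -0.649 0.462 m, effort=10.351 3.899 -0.204 N·m.
t=0.780 s (step 52): theta=-0.173 -2.297 0.601 rad, dq=0.068 -0.393 0.421 rad/s, tcp=-0.143 -0.648 0.457 m, effort=10.232 3.695 -0.304 N·m.
t=0.840 s (step 56): theta=-0.169 -2.318 0.625 rad, dq=0.054 -0.306 0.386 rad/s, tcp=-0.139 -0.647 0.452 m, effort=10.148 3.541 -0.382 N·m.
t=0.900 s (step 60): theta=-0.166 -2.334 0.648 rad, dq=0.043 -0.240 0.352 rad/s, tcp=-0.137 -0.645 0.448 m, effort=10.087 3.427 -0.443 N·m.
t=0.960 s (step 64): theta=-0.164 -2.347 0.668 rad, dq=0.035 -0.189 0.320 rad/s, tcp=-0.135 -0.644 0.445 m, effort=10.043 3.343 -0.489 N·m.
t=1.020 s (step 68): theta=-0.162 -2.357 0.686 rad, dq=0.028 -0.151 0.290 rad/s, tcp=-0.135 -0.642 0.442 m, effort=10.009 3.282 -0.526 N·m.
t=1.080 s (step 72): theta=-0.161 -2.365 0.702 rad, dq=0.022 -0.121 0.262 rad/s, tcp=-0.134 -0.641 0.440 m, effort=9.982 3.239 -0.554 N·m.
t=1.140 s (step 76): theta=-0.159 -2.372 0.717 rad, dq=0.018 -0.098 0.236 rad/s, tcp=-0.135 -0.640 0.438 m, effort=9.961 3.207 -0.576 N·m.
t=1.200 s (step 80): theta=-0.158 -2.377 0.731 rad, dq=0.015 -0.080 0.212 rad/s, tcp=-0.135 -0.638 0.436 m, effort=9.943 3.185 -0.594 N·m.
t=1.260 s (step 84): theta=-0.158 -2.381 0.743 rad, dq=0.012 -0.066 0.190 rad/s, tcp=-0.135 -0.637 0.434 m, effort=9.928 3.170 -0.608 N·m.
t=1.320 s (step 88): theta=-0.157 -2.385 0.754 rad, dq=0.010 -0.055 0.170 rad/s, tcp=-0.136 -0.636 0.433 m, effort=9.914 3.159 -0.619 N·m.
t=1.380 s (step 92): theta=-0.156 -2.388 0.763 rad, dq=0.009 -0.047 0.153 rad/s, tcp=-0.137 -0.635 0.432 m, effort=9.902 3.153 -0.628 N·m.
t=1.440 s (step 96): theta=-0.156 -2.391 0.772 rad, dq=0.008 -0.040 0.137 rad/s, tcp=-0.137 -0.634 0.431 m, effort=9.891 3.149 -0.635 N·m.
t=1.500 s (step 100): theta=-0.155 -2.393 0.780 rad, dq=0.007 -0.035 0.123 rad/s, tcp=-0.138 -0.633 0.430 m, effort=9.881 3.147 -0.641 N·m.
t=1.560 s (step 104): theta=-0.155 -2.395 0.787 rad, dq=0.006 -0.030 0.110 rad/s, tcp=-0.138 -0.632 0.429 m, effort=9.872 3.147 -0.646 N·m.
t=1.620 s (step 108): theta=-0.155 -2.397 0.793 rad, dq=0.006 -0.027 0.099 rad/s, tcp=-0.139 -0.631 0.428 m, effort=9.863 3.148 -0.650 N·m.
t=1.650 s (step 110): theta=-0.155 -2.397 0.796 rad, dq=0.005 -0.026 0.094 rad/s, tcp=-0.139 -0.631 0.428 m.
max |effort| (N·m): 17.580


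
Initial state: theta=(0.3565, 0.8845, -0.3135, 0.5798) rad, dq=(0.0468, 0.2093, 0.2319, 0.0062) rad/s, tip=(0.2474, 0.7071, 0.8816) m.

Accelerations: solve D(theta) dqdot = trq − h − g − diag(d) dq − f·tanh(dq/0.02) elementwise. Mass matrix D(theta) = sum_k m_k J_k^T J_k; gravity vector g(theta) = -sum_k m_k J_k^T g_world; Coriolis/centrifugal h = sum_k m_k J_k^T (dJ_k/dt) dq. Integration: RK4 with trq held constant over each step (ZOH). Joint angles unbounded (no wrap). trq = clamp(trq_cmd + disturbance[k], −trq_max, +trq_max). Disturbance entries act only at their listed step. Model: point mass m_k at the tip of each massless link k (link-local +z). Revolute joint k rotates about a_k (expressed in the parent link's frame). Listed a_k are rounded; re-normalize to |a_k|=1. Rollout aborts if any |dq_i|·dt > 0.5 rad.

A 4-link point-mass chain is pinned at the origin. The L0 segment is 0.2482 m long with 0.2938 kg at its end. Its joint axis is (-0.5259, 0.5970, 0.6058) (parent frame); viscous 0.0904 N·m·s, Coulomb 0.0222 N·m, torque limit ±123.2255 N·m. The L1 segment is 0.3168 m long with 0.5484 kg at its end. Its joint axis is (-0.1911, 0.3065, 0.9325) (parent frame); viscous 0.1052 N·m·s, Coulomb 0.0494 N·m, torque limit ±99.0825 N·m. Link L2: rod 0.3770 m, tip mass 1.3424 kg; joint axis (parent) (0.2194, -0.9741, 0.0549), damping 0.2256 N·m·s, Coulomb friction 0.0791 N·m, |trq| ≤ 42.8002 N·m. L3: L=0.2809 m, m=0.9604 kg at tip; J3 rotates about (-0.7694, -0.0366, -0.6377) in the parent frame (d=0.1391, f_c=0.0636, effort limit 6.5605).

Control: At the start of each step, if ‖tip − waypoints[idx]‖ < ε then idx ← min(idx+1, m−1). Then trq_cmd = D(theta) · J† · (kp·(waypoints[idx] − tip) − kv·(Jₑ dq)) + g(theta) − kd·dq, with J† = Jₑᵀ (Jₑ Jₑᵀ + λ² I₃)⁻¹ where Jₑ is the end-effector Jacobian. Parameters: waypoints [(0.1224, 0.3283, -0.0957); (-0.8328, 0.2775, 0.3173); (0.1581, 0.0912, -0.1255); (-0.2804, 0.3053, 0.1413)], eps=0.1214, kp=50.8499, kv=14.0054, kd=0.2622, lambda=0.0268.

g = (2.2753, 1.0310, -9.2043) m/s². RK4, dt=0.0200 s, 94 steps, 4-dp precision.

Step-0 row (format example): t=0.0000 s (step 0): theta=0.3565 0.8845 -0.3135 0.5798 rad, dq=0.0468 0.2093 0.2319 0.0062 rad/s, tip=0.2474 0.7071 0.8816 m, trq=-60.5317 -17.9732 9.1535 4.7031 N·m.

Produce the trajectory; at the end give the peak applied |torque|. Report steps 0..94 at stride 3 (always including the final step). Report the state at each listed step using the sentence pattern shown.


t=0.0600 s (step 3): theta=0.1440 0.8479 -0.5957 0.7761 rad, dq=-5.2102 -0.2508 -6.6251 4.9235 rad/s, tip=0.2368 0.6698 0.8158 m, trq=-5.0236 0.8512 -0.3624 1.0090 N·m.
t=0.1200 s (step 6): theta=-0.1432 0.8621 -0.9671 1.0453 rad, dq=-4.1470 0.5328 -5.6974 3.7273 rad/s, tip=0.2227 0.5880 0.6897 m, trq=5.1948 5.0839 2.9829 -0.7433 N·m.
t=0.1800 s (step 9): theta=-0.3439 0.8974 -1.2794 1.2148 rad, dq=-2.5557 0.5783 -4.7676 1.9697 rad/s, tip=0.2065 0.5128 0.5556 m, trq=1.6063 2.1774 8.4361 -1.6967 N·m.
t=0.2400 s (step 12): theta=-0.4521 0.9252 -1.5406 1.2930 rad, dq=-1.0806 0.3224 -3.9611 0.6935 rad/s, tip=0.1879 0.4569 0.4298 m, trq=-2.4241 -1.1483 11.5346 -1.8370 N·m.
t=0.3000 s (step 15): theta=-0.4779 0.9333 -1.7551 1.3086 rad, dq=0.1795 -0.0602 -3.1931 -0.0930 rad/s, tip=0.1687 0.4171 0.3197 m, trq=-4.7918 -2.9571 12.3457 -1.5433 N·m.
t=0.3600 s (step 18): theta=-0.4362 0.9175 -1.9237 1.2929 rad, dq=1.1582 -0.4572 -2.4380 -0.4228 rad/s, tip=0.1499 0.3877 0.2285 m, trq=-5.8369 -3.4702 11.5792 -1.1223 N·m.
t=0.4200 s (step 21): theta=-0.3460 0.8799 -2.0492 1.2628 rad, dq=1.7937 -0.7808 -1.7566 -0.5491 rad/s, tip=0.1337 0.3660 0.1564 m, trq=-6.4385 -3.2439 9.8462 -0.6097 N·m.
t=0.4800 s (step 24): theta=-0.2280 0.8262 -2.1367 1.2311 rad, dq=2.0883 -0.9882 -1.1757 -0.4871 rad/s, tip=0.1215 0.3510 0.1010 m, trq=-6.8886 -2.7890 7.7545 -0.1361 N·m.
t=0.5400 s (step 27): theta=-0.1011 0.7640 -2.1932 1.2058 rad, dq=2.1051 -1.0707 -0.7264 -0.3531 rad/s, tip=0.1133 0.3415 0.0587 m, trq=-7.3161 -2.3540 5.7077 0.2657 N·m.
t=0.6000 s (step 30): theta=0.0206 0.7001 -2.2269 1.1883 rad, dq=1.9328 -1.0445 -0.4149 -0.2345 rad/s, tip=0.1086 0.3366 0.0262 m, trq=-7.6869 -2.0139 3.9648 0.5854 N·m.
t=0.6600 s (step 33): theta=0.0515 0.7633 -2.2408 1.1645 rad, dq=-1.8360 4.5214 0.0816 0.0011 rad/s, tip=0.0783 0.3381 0.0093 m, trq=-10.8778 9.4434 -2.5440 6.3824 N·m.
t=0.7200 s (step 36): theta=-0.1205 1.1178 -2.1897 1.3035 rad, dq=-3.4517 6.8529 1.6794 3.6464 rad/s, tip=-0.0331 0.3290 0.0314 m, trq=-4.2575 4.0914 6.5955 1.0809 N·m.
t=0.7800 s (step 39): theta=-0.3217 1.5405 -2.0358 1.5323 rad, dq=-3.0315 6.9639 3.4228 3.7585 rad/s, tip=-0.1563 0.3165 0.0616 m, trq=-1.8098 1.7341 9.0584 -0.2625 N·m.
t=0.8400 s (step 42): theta=-0.4464 1.9225 -1.7939 1.7227 rad, dq=-0.8939 5.5965 4.3838 2.2228 rad/s, tip=-0.2782 0.3202 0.0941 m, trq=0.2414 -2.3746 4.9848 0.1908 N·m.
t=0.9000 s (step 45): theta=-0.4467 2.2034 -1.5539 1.7625 rad, dq=0.4015 3.8637 3.3912 -0.7503 rad/s, tip=-0.4059 0.3232 0.1411 m, trq=-1.1282 -5.1065 2.2657 0.8885 N·m.
t=0.9600 s (step 48): theta=-0.4397 2.4012 -1.3888 1.6807 rad, dq=-0.2728 2.8313 2.2238 -1.5901 rad/s, tip=-0.5136 0.3116 0.1930 m, trq=-0.5275 -3.8696 3.9474 0.3641 N·m.
t=1.0200 s (step 51): theta=-0.4772 2.5515 -1.2735 1.5965 rad, dq=-0.9202 2.2199 1.6946 -1.1356 rad/s, tip=-0.5907 0.2961 0.2333 m, trq=0.8754 -2.7277 5.9470 -0.3396 N·m.
t=1.0800 s (step 54): theta=-0.5412 2.6706 -1.1804 1.5424 rad, dq=-1.1623 1.7655 1.4270 -0.6905 rad/s, tip=-0.6466 0.2838 0.2601 m, trq=2.2599 -2.2482 7.2188 -0.7445 N·m.
t=1.1400 s (step 57): theta=-0.6106 2.7649 -1.1017 1.5084 rad, dq=-1.1299 1.3885 1.1995 -0.4625 rad/s, tip=-0.6890 0.2757 0.2776 m, trq=3.3576 -2.0262 7.9748 -0.9568 N·m.
t=1.2000 s (step 60): theta=-0.6741 2.8385 -1.0365 1.4840 rad, dq=-0.9818 1.0756 0.9764 -0.3520 rad/s, tip=-0.7217 0.2710 0.2892 m, trq=7.3191 -27.1319 -13.4858 6.5605 N·m.
t=1.2600 s (step 63): theta=-0.5764 2.7582 -1.1360 1.5387 rad, dq=3.2088 -3.0241 -3.1625 2.7215 rad/s, tip=-0.6784 0.2593 0.2672 m, trq=3.6635 -8.2081 -0.2214 2.0935 N·m.
t=1.3200 s (step 66): theta=-0.3653 2.5385 -1.3489 1.7299 rad, dq=3.5160 -4.0695 -3.7189 3.3062 rad/s, tip=-0.5574 0.2392 0.2135 m, trq=1.3782 1.4146 4.0614 -0.3761 N·m.
t=1.3800 s (step 69): theta=-0.1826 2.2887 -1.5693 1.9076 rad, dq=2.4939 -4.2133 -3.6095 2.4941 rad/s, tip=-0.4259 0.2198 0.1565 m, trq=-0.2755 4.5352 5.1919 -1.0654 N·m.
t=1.4400 s (step 72): theta=-0.0699 2.0351 -1.7805 2.0234 rad, dq=1.3185 -4.2714 -3.4185 1.3720 rad/s, tip=-0.3079 0.1972 0.1094 m, trq=-3.1148 3.0861 4.2934 -1.0127 N·m.
t=1.5000 s (step 75): theta=-0.0222 1.7642 -1.9815 2.0693 rad, dq=0.3566 -4.9320 -3.2984 0.1359 rad/s, tip=-0.2104 0.1706 0.0794 m, trq=-6.7341 -1.1357 1.1616 -0.6429 N·m.
t=1.5600 s (step 78): theta=-0.0094 1.4095 -2.1801 2.0417 rad, dq=0.3631 -7.2031 -3.3054 -0.9791 rad/s, tip=-0.1307 0.1471 0.0637 m, trq=-6.7023 -1.9704 -3.1733 -0.1592 N·m.
t=1.6200 s (step 81): theta=0.0647 0.8724 -2.3727 1.9777 rad, dq=2.3886 -10.7510 -3.0212 -0.8028 rad/s, tip=-0.0601 0.1337 0.0560 m, trq=-0.6932 3.5390 -5.6579 0.5596 N·m.
t=1.6800 s (step 84): theta=0.2839 0.1467 -2.5334 1.9805 rad, dq=4.5572 -12.8187 -2.2562 0.8921 rad/s, tip=0.0009 0.1315 0.0498 m, trq=2.4926 5.2378 -5.8802 1.2314 N·m.
t=1.7400 s (step 87): theta=0.5239 -0.3748 -2.5938 2.0201 rad, dq=3.3754 -2.2796 0.7149 0.0591 rad/s, tip=0.0393 0.1452 0.0343 m, trq=15.6477 8.2713 7.0799 1.9179 N·m.
t=1.8000 s (step 90): theta=0.7771 -0.4084 -2.4804 2.1121 rad, dq=5.0949 -0.5757 2.5669 2.9982 rad/s, tip=0.0658 0.1599 0.0086 m, trq=-1.5702 0.3909 -4.5706 1.7780 N·m.
t=1.8600 s (step 93): theta=1.0930 -0.4723 -2.3263 2.3147 rad, dq=5.1848 -1.2482 2.4927 3.5296 rad/s, tip=0.0940 0.1745 -0.0228 m, trq=-5.8125 -0.9058 -8.2828 2.2011 N·m.
t=1.8800 s (step 94): theta=1.1948 -0.4967 -2.2776 2.3854 rad, dq=4.9923 -1.1751 2.3765 3.5374 rad/s, tip=0.1025 0.1792 -0.0343 m.
max |trq| (N·m): 60.5317


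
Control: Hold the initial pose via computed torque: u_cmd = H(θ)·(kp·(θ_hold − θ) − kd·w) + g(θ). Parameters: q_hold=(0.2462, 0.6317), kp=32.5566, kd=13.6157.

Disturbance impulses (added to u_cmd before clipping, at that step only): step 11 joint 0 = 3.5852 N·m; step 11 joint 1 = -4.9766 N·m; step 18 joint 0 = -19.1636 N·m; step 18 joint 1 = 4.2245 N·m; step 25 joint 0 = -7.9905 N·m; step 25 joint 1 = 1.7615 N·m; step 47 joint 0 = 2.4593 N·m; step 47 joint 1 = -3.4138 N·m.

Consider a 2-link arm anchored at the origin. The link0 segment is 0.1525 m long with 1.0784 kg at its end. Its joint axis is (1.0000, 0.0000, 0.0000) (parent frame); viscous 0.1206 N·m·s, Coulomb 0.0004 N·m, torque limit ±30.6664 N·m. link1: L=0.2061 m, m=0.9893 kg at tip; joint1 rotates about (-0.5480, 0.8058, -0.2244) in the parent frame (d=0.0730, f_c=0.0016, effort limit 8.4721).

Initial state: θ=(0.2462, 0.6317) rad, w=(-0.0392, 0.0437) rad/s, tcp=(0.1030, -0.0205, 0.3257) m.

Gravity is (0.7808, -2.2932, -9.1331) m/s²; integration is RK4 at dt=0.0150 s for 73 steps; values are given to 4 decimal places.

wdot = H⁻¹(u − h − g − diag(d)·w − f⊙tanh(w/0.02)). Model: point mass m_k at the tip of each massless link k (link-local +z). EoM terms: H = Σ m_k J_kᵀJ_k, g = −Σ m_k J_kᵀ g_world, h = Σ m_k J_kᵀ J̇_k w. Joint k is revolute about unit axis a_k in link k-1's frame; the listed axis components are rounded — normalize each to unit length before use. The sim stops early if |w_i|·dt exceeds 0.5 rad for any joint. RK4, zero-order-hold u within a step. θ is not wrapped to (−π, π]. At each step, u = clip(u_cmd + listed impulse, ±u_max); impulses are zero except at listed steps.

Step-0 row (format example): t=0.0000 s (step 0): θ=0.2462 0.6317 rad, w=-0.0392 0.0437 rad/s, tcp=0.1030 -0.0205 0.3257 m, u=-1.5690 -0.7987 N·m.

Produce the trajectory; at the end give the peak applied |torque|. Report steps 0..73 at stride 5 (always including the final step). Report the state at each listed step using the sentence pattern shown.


t=0.0750 s (step 5): θ=0.2445 0.6335 rad, w=-0.0107 0.0095 rad/s, tcp=0.1032 -0.0198 0.3255 m, u=-1.6149 -0.7776 N·m.
t=0.1500 s (step 10): θ=0.2441 0.6337 rad, w=-0.0002 -0.0005 rad/s, tcp=0.1033 -0.0196 0.3255 m, u=-1.6340 -0.7695 N·m.
t=0.2250 s (step 15): θ=0.2447 0.5623 rad, w=0.0156 -0.8097 rad/s, tcp=0.0924 -0.0267 0.3319 m, u=-2.1472 -0.1092 N·m.
t=0.3000 s (step 20): θ=0.2018 0.5326 rad, w=-1.6412 -0.1418 rad/s, tcp=0.0878 -0.0153 0.3352 m, u=1.5187 -1.1667 N·m.
t=0.3750 s (step 25): θ=0.1346 0.5332 rad, w=-0.3606 0.1154 rad/s, tcp=0.0879 0.0073 0.3354 m, u=-8.1457 0.8535 N·m.
t=0.4500 s (step 30): θ=0.0869 0.5439 rad, w=-0.2284 0.1700 rad/s, tcp=0.0896 0.0242 0.3337 m, u=0.0652 -1.0081 N·m.
t=0.5250 s (step 35): θ=0.0881 0.5568 rad, w=0.1827 0.1655 rad/s, tcp=0.0916 0.0249 0.3325 m, u=-0.6838 -0.8700 N·m.
t=0.6000 s (step 40): θ=0.1068 0.5681 rad, w=0.2871 0.1362 rad/s, tcp=0.0933 0.0197 0.3318 m, u=-1.0320 -0.8077 N·m.
t=0.6750 s (step 45): θ=0.1286 0.5773 rad, w=0.2856 0.1106 rad/s, tcp=0.0947 0.0132 0.3313 m, u=-1.2143 -0.7787 N·m.
t=0.7500 s (step 50): θ=0.1485 0.5454 rad, w=0.2516 -0.6519 rad/s, tcp=0.0898 0.0037 0.3344 m, u=-1.7108 -0.2428 N·m.
t=0.8250 s (step 55): θ=0.1663 0.5240 rad, w=0.2185 -0.0340 rad/s, tcp=0.0865 -0.0042 0.3363 m, u=-1.5958 -0.4913 N·m.
t=0.9000 s (step 60): θ=0.1811 0.5294 rad, w=0.1768 0.1419 rad/s, tcp=0.0873 -0.0087 0.3357 m, u=-1.5638 -0.5906 N·m.
t=0.9750 s (step 65): θ=0.1930 0.5418 rad, w=0.1415 0.1767 rad/s, tcp=0.0893 -0.0115 0.3346 m, u=-1.5631 -0.6374 N·m.
t=1.0500 s (step 70): θ=0.2025 0.5549 rad, w=0.1140 0.1678 rad/s, tcp=0.0913 -0.0134 0.3334 m, u=-1.5730 -0.6638 N·m.
t=1.0950 s (step 73): θ=0.2073 0.5621 rad, w=0.1005 0.1560 rad/s, tcp=0.0924 -0.0143 0.3327 m.
max |u| (N·m): 21.1518


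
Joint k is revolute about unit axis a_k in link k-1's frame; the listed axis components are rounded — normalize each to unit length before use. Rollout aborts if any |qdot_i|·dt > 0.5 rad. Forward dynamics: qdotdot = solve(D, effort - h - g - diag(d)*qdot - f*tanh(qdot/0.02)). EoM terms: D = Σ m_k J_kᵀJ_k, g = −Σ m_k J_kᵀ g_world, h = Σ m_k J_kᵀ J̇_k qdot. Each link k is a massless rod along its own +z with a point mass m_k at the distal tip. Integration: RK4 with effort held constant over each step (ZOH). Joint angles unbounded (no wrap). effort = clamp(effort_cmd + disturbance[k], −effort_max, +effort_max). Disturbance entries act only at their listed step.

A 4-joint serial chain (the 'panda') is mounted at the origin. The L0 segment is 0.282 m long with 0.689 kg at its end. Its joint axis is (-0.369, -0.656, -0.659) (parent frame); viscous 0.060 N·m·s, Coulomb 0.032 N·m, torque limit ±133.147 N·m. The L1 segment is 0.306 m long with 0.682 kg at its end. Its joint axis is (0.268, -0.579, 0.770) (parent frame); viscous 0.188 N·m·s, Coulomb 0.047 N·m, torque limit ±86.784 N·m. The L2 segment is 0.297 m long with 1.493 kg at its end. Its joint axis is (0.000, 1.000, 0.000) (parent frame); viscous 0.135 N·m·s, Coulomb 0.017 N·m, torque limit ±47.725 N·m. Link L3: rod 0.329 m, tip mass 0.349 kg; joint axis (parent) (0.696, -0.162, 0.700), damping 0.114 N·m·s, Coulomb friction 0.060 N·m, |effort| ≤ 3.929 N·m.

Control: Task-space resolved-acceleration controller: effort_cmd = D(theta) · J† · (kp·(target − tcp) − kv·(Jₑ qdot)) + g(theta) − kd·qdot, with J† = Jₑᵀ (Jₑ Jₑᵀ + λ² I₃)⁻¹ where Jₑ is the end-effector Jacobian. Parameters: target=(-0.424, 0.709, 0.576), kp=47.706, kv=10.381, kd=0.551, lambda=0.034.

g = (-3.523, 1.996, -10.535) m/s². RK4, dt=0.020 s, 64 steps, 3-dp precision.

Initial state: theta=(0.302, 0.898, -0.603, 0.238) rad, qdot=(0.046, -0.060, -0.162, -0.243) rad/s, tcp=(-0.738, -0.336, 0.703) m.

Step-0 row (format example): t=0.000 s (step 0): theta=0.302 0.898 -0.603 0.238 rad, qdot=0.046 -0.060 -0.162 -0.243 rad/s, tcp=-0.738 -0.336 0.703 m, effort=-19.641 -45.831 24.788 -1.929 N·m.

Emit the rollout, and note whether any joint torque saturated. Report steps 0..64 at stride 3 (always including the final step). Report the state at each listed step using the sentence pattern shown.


t=0.060 s (step 3): theta=0.216 0.602 -0.827 0.247 rad, qdot=-2.015 -6.864 -4.722 -0.496 rad/s, tcp=-0.723 -0.254 0.713 m, effort=-16.897 -14.707 10.583 -0.642 N·m.
t=0.120 s (step 6): theta=0.112 0.205 -1.077 0.202 rad, qdot=-1.290 -6.161 -3.467 -0.767 rad/s, tcp=-0.668 -0.090 0.761 m, effort=-4.950 -1.830 2.722 0.059 N·m.
t=0.180 s (step 9): theta=0.071 -0.126 -1.240 0.165 rad, qdot=-0.072 -4.892 -2.029 -0.456 rad/s, tcp=-0.589 0.083 0.798 m, effort=-2.945 3.356 1.642 0.403 N·m.
t=0.240 s (step 12): theta=0.100 -0.381 -1.329 0.143 rad, qdot=0.982 -3.614 -1.029 -0.304 rad/s, tcp=-0.513 0.242 0.805 m, effort=-5.335 4.712 2.780 0.690 N·m.
t=0.300 s (step 15): theta=0.180 -0.560 -1.372 0.127 rad, qdot=1.632 -2.386 -0.463 -0.266 rad/s, tcp=-0.452 0.376 0.784 m, effort=-8.218 3.414 4.501 0.800 N·m.
t=0.360 s (step 18): theta=0.286 -0.670 -1.390 0.112 rad, qdot=1.829 -1.314 -0.166 -0.231 rad/s, tcp=-0.412 0.479 0.747 m, effort=-10.559 0.606 6.122 0.689 N·m.
t=0.420 s (step 21): theta=0.393 -0.724 -1.394 0.100 rad, qdot=1.691 -0.514 0.007 -0.156 rad/s, tcp=-0.391 0.553 0.706 m, effort=-12.206 -2.448 7.281 0.445 N·m.
t=0.480 s (step 24): theta=0.486 -0.739 -1.390 0.093 rad, qdot=1.396 -0.026 0.108 -0.070 rad/s, tcp=-0.386 0.604 0.667 m, effort=-13.189 -4.890 7.937 0.194 N·m.
t=0.540 s (step 27): theta=0.560 -0.733 -1.382 0.092 rad, qdot=1.073 0.198 0.155 -0.038 rad/s, tcp=-0.390 0.640 0.635 m, effort=-13.628 -6.407 8.187 0.035 N·m.
t=0.600 s (step 30): theta=0.616 -0.719 -1.372 0.091 rad, qdot=0.781 0.266 0.166 -0.030 rad/s, tcp=-0.396 0.665 0.610 m, effort=-13.666 -7.230 8.187 -0.060 N·m.
t=0.660 s (step 33): theta=0.655 -0.703 -1.363 0.091 rad, qdot=0.545 0.249 0.156 -0.013 rad/s, tcp=-0.403 0.682 0.591 m, effort=-13.462 -7.594 8.060 -0.125 N·m.
t=0.720 s (step 36): theta=0.682 -0.690 -1.354 0.091 rad, qdot=0.364 0.199 0.138 -0.000 rad/s, tcp=-0.409 0.693 0.578 m, effort=-13.147 -7.686 7.882 -0.163 N·m.
t=0.780 s (step 39): theta=0.700 -0.680 -1.346 0.092 rad, qdot=0.232 0.146 0.118 -0.005 rad/s, tcp=-0.414 0.700 0.570 m, effort=-12.814 -7.637 7.700 -0.176 N·m.
t=0.840 s (step 42): theta=0.711 -0.672 -1.340 0.092 rad, qdot=0.141 0.098 0.101 0.010 rad/s, tcp=-0.417 0.704 0.566 m, effort=-12.509 -7.544 7.540 -0.193 N·m.
t=0.900 s (step 45): theta=0.717 -0.668 -1.334 0.092 rad, qdot=0.081 0.063 0.087 0.012 rad/s, tcp=-0.419 0.706 0.565 m, effort=-12.263 -7.438 7.412 -0.198 N·m.
t=0.960 s (step 48): theta=0.721 -0.664 -1.329 0.091 rad, qdot=0.042 0.039 0.074 0.011 rad/s, tcp=-0.420 0.708 0.565 m, effort=-12.079 -7.348 7.319 -0.199 N·m.
t=1.020 s (step 51): theta=0.723 -0.662 -1.325 0.091 rad, qdot=0.020 0.024 0.064 0.011 rad/s, tcp=-0.421 0.708 0.566 m, effort=-11.954 -7.284 7.257 -0.200 N·m.
t=1.080 s (step 54): theta=0.723 -0.661 -1.322 0.090 rad, qdot=0.009 0.016 0.055 0.010 rad/s, tcp=-0.421 0.709 0.567 m, effort=-11.882 -7.244 7.219 -0.200 N·m.
t=1.140 s (step 57): theta=0.724 -0.660 -1.319 0.090 rad, qdot=0.004 0.011 0.047 0.010 rad/s, tcp=-0.422 0.709 0.569 m, effort=-11.847 -7.224 7.199 -0.200 N·m.
t=1.200 s (step 60): theta=0.724 -0.659 -1.316 0.089 rad, qdot=0.002 0.009 0.040 0.009 rad/s, tcp=-0.422 0.709 0.570 m, effort=-11.834 -7.217 7.192 -0.200 N·m.
t=1.260 s (step 63): theta=0.724 -0.659 -1.314 0.089 rad, qdot=0.001 0.008 0.033 0.008 rad/s, tcp=-0.422 0.709 0.571 m, effort=-11.834 -7.218 7.192 -0.200 N·m.
t=1.280 s (step 64): theta=0.724 -0.658 -1.313 0.089 rad, qdot=0.001 0.008 0.031 0.008 rad/s, tcp=-0.422 0.709 0.572 m.
any joint saturated: no
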